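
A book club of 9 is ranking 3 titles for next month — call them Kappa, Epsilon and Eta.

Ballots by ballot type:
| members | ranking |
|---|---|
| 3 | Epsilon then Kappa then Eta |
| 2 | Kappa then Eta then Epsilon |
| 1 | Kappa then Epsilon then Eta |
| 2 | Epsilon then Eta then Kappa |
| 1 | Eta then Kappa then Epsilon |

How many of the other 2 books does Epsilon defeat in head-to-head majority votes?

Epsilon against each rival (9 members):
Epsilon vs Kappa: Epsilon preferred on 3+2 = 5 ballots; Epsilon wins 5–4.
Epsilon vs Eta: Epsilon preferred on 3+1+2 = 6 ballots; Epsilon wins 6–3.
Epsilon beats Kappa, Eta — 2 pairwise wins.

2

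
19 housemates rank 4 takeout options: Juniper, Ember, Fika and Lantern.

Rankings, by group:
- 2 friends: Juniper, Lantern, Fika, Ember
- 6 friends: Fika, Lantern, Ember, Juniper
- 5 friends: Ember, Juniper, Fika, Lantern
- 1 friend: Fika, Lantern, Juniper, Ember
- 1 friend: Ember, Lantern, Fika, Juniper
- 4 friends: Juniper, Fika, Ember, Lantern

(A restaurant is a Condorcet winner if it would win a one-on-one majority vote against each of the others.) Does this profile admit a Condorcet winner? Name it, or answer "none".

Check each pair by majority over 19 ballots:
Juniper–Ember: Ember 12–7.
Juniper–Fika: Juniper 11–8.
Juniper vs Lantern: Juniper wins 11–8.
Ember vs Fika: Fika wins 13–6.
Ember vs Lantern: Ember, 10–9.
Fika–Lantern: Fika 16–3.
No restaurant is unbeaten: Juniper loses to Ember; Ember loses to Fika; Fika loses to Juniper; Lantern loses to Juniper. In particular Juniper beats Fika beats Ember beats Juniper is a majority cycle — no Condorcet winner exists.

none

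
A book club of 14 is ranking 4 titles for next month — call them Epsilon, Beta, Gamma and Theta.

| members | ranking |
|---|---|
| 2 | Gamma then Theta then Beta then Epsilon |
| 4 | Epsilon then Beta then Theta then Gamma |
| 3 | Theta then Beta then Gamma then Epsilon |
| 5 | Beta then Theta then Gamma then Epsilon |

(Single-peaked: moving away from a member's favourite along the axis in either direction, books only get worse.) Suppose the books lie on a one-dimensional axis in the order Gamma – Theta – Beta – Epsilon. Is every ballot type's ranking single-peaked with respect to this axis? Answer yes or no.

Axis positions: Gamma=1, Theta=2, Beta=3, Epsilon=4.
Ballot type 1 (peak Gamma at position 1): ranking walks positions 1-2-3-4, expanding outward from the peak — single-peaked.
Ballot type 2 (peak Epsilon at position 4): ranking walks positions 4-3-2-1, expanding outward from the peak — single-peaked.
Ballot type 3 (peak Theta at position 2): ranking walks positions 2-3-1-4, expanding outward from the peak — single-peaked.
Ballot type 4 (peak Beta at position 3): ranking walks positions 3-2-1-4, expanding outward from the peak — single-peaked.
Every ranking is single-peaked on this axis.

yes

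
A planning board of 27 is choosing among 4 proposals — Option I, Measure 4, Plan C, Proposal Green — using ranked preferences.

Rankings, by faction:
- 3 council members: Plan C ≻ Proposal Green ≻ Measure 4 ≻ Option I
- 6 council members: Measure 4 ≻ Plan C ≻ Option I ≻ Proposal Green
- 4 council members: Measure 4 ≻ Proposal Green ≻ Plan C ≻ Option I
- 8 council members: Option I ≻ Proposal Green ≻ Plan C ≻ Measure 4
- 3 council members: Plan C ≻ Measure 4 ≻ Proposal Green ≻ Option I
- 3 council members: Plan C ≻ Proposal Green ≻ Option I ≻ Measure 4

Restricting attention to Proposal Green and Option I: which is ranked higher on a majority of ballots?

Option I

Ballots ranking Proposal Green above Option I: 3 + 4 + 3 + 3 = 13.
Ballots ranking Option I above Proposal Green: 27 − 13 = 14.
Option I wins the head-to-head 14–13.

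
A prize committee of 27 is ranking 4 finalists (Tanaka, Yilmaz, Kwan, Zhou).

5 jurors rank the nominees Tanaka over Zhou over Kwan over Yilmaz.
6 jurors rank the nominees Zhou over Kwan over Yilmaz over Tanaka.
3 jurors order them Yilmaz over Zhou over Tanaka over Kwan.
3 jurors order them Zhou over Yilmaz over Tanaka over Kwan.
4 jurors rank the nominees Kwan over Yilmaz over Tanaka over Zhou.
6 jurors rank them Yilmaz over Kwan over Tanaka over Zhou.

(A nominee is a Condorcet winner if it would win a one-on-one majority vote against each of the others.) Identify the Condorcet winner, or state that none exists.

none

Head-to-head results (27 jurors):
Tanaka vs Yilmaz: 5 to 22, Yilmaz.
Tanaka vs Kwan: 11 to 16, Kwan.
Tanaka vs Zhou: Tanaka preferred on 5+4+6 = 15 ballots; Tanaka wins 15–12.
Yilmaz vs Kwan: Yilmaz preferred on 3+3+6 = 12 ballots; Kwan wins 15–12.
Yilmaz vs Zhou: Yilmaz is ranked higher on 3+4+6 = 13 ballots, Zhou on 14. Zhou wins 14–13.
Kwan vs Zhou: 4+6 = 10 for Kwan, 17 for Zhou — Zhou by 17–10.
Each nominee drops at least one matchup (Tanaka loses to Yilmaz; Yilmaz loses to Kwan; Kwan loses to Zhou; Zhou loses to Tanaka); the cycle Tanaka → Zhou → Yilmaz → Tanaka rules out a Condorcet winner.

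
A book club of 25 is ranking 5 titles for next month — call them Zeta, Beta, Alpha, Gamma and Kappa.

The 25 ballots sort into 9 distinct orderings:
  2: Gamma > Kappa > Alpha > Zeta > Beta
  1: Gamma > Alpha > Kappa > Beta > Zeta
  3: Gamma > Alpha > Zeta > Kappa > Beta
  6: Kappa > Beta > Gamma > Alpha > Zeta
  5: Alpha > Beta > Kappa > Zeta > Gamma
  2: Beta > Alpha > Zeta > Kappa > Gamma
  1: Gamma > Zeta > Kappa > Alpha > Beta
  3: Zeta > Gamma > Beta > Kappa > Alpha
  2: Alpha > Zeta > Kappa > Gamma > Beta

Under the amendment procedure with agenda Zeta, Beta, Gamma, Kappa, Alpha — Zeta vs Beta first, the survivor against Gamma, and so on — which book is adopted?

Round 1: Zeta vs Beta — 11–14, Beta advances.
Round 2: Beta vs Gamma — 13–12, Beta advances.
Round 3: Beta vs Kappa — 10–15, Kappa advances.
Round 4: Kappa vs Alpha — 12–13, Alpha advances.
Alpha survives the agenda.

Alpha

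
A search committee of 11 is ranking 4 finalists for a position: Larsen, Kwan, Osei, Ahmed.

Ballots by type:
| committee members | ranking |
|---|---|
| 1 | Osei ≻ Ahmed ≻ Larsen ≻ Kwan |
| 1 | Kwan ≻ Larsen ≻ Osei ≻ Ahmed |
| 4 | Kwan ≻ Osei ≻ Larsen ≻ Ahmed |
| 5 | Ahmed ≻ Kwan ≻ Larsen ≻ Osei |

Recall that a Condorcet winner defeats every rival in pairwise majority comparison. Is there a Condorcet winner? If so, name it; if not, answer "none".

none

Check each pair by majority over 11 ballots:
Larsen vs Kwan: Kwan wins 10–1.
Larsen vs Osei: 1+5 = 6 for Larsen, 5 for Osei — Larsen by 6–5.
Larsen vs Ahmed: Larsen preferred on 1+4 = 5 ballots; Ahmed wins 6–5.
Kwan vs Osei: 1+4+5 = 10 for Kwan, 1 for Osei — Kwan by 10–1.
Kwan vs Ahmed: Kwan preferred on 1+4 = 5 ballots; Ahmed wins 6–5.
Osei vs Ahmed: 6 to 5, Osei.
Each candidate drops at least one matchup (Larsen loses to Kwan; Kwan loses to Ahmed; Osei loses to Larsen; Ahmed loses to Osei); the cycle Larsen beats Osei beats Ahmed beats Larsen rules out a Condorcet winner.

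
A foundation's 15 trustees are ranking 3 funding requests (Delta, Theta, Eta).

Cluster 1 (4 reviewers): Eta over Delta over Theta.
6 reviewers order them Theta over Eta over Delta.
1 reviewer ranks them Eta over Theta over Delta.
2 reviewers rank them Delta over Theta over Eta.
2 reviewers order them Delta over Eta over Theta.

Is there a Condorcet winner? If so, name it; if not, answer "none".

Pairwise majorities:
Delta vs Theta: 8 to 7, Delta.
Delta vs Eta: 4 to 11, Eta.
Theta–Eta: Theta 8–7.
Each project drops at least one matchup (Delta loses to Eta; Theta loses to Delta; Eta loses to Theta); the cycle Delta > Theta > Eta > Delta rules out a Condorcet winner.

none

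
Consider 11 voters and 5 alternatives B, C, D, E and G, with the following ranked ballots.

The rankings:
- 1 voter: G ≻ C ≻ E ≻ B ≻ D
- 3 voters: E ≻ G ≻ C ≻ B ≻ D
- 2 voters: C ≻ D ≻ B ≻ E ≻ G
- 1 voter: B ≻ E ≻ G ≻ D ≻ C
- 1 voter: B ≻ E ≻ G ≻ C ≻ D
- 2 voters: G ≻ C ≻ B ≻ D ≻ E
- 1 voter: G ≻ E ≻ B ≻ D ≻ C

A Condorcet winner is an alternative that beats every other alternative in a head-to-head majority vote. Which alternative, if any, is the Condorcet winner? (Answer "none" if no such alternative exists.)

Check each pair by majority over 11 ballots:
B vs C: 1+1+1 = 3 for B, 8 for C — C by 8–3.
B vs D: 9 to 2, B.
B vs E: 6 to 5, B.
B vs G: 2+1+1 = 4 for B, 7 for G — G by 7–4.
C vs D: 9 to 2, C.
C vs E: C is ranked higher on 1+2+2 = 5 ballots, E on 6. E wins 6–5.
C vs G: C is ranked higher on 2 ballots, G on 9. G wins 9–2.
D vs E: D preferred on 2+2 = 4 ballots; E wins 7–4.
D vs G: D is ranked higher on 2 ballots, G on 9. G wins 9–2.
E vs G: E is ranked higher on 3+2+1+1 = 7 ballots, G on 4. E wins 7–4.
No alternative is unbeaten: B loses to C; C loses to E; D loses to B; E loses to B; G loses to E. In particular B > E > C > B is a majority cycle — no Condorcet winner exists.

none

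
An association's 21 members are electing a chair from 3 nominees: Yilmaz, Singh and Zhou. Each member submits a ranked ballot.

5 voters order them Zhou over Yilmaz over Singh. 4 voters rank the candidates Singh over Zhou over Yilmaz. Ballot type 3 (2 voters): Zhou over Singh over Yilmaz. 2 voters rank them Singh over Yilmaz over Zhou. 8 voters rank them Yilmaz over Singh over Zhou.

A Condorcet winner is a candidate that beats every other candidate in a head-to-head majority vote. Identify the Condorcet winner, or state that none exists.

none

Check each pair by majority over 21 ballots:
Yilmaz vs Singh: 13 to 8, Yilmaz.
Yilmaz vs Zhou: Yilmaz is ranked higher on 2+8 = 10 ballots, Zhou on 11. Zhou wins 11–10.
Singh vs Zhou: Singh preferred on 4+2+8 = 14 ballots; Singh wins 14–7.
Each candidate drops at least one matchup (Yilmaz loses to Zhou; Singh loses to Yilmaz; Zhou loses to Singh); the cycle Yilmaz beats Singh beats Zhou beats Yilmaz rules out a Condorcet winner.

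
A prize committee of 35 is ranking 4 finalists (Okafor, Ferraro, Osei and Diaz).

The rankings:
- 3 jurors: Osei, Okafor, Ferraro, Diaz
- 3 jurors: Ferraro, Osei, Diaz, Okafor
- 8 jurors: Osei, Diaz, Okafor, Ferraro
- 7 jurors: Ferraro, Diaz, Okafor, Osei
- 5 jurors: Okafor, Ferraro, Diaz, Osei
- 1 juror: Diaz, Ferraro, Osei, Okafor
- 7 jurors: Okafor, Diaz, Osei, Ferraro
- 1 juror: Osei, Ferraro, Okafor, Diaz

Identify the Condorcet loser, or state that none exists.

none

Head-to-head results (35 jurors):
Okafor vs Ferraro: Okafor, 23–12.
Okafor vs Osei: Okafor preferred on 7+5+7 = 19 ballots; Okafor wins 19–16.
Okafor–Diaz: Diaz 19–16.
Ferraro vs Osei: Ferraro preferred on 3+7+5+1 = 16 ballots; Osei wins 19–16.
Ferraro vs Diaz: Ferraro preferred on 3+3+7+5+1 = 19 ballots; Ferraro wins 19–16.
Osei vs Diaz: Osei is ranked higher on 3+3+8+1 = 15 ballots, Diaz on 20. Diaz wins 20–15.
Each nominee has at least one pairwise win (Okafor beats Ferraro; Ferraro beats Diaz; Osei beats Ferraro; Diaz beats Okafor) — no Condorcet loser.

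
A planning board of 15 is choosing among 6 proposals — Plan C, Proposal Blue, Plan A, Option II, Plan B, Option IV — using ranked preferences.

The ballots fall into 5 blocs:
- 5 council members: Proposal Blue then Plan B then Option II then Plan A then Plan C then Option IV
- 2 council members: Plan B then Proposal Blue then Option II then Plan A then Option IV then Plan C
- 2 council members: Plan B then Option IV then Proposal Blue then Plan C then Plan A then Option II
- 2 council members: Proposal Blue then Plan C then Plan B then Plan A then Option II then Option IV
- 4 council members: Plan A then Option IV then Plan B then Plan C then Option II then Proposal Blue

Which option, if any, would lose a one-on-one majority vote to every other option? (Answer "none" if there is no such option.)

Head-to-head results (15 council members):
Plan C–Proposal Blue: Proposal Blue 11–4.
Plan C vs Plan A: 2+2 = 4 for Plan C, 11 for Plan A — Plan A by 11–4.
Plan C vs Option II: 2+2+4 = 8 for Plan C, 7 for Option II — Plan C by 8–7.
Plan C vs Plan B: 2 to 13, Plan B.
Plan C vs Option IV: 7 to 8, Option IV.
Proposal Blue vs Plan A: Proposal Blue is ranked higher on 5+2+2+2 = 11 ballots, Plan A on 4. Proposal Blue wins 11–4.
Proposal Blue vs Option II: 5+2+2+2 = 11 for Proposal Blue, 4 for Option II — Proposal Blue by 11–4.
Proposal Blue–Plan B: Plan B 8–7.
Proposal Blue vs Option IV: Proposal Blue wins 9–6.
Plan A vs Option II: 2+2+4 = 8 for Plan A, 7 for Option II — Plan A by 8–7.
Plan A vs Plan B: 4 to 11, Plan B.
Plan A vs Option IV: Plan A preferred on 5+2+2+4 = 13 ballots; Plan A wins 13–2.
Option II–Plan B: Plan B 15–0.
Option II vs Option IV: Option II wins 9–6.
Plan B vs Option IV: 11 to 4, Plan B.
No option is winless: Plan C beats Option II; Proposal Blue beats Plan C; Plan A beats Plan C; Option II beats Option IV; Plan B beats Plan C; Option IV beats Plan C. There is no Condorcet loser.

none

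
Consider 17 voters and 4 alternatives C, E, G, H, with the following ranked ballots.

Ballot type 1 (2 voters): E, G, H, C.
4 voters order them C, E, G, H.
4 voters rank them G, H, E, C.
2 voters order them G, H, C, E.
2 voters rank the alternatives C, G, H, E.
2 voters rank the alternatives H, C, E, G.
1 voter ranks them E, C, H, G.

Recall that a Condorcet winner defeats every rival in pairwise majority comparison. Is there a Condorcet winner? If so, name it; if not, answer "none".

Head-to-head results (17 voters):
C vs E: C wins 10–7.
C vs G: C wins 9–8.
C–H: H 10–7.
E vs G: E, 9–8.
E–H: H 10–7.
G vs H: G, 14–3.
Every alternative loses at least once (C loses to H; E loses to C; G loses to C; H loses to G). The majority relation contains the cycle C → G → H → C, so there is no Condorcet winner.

none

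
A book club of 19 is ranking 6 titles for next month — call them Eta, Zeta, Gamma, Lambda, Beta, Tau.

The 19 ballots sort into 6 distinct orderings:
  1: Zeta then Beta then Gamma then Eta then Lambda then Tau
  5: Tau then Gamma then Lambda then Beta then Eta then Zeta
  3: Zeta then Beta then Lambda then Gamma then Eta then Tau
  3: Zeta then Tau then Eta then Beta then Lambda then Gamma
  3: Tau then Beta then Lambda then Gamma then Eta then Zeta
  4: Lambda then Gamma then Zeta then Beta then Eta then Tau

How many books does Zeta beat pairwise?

Zeta against each rival (19 members):
Zeta vs Eta: Zeta is ranked higher on 1+3+3+4 = 11 ballots, Eta on 8. Zeta wins 11–8.
Zeta–Gamma: Gamma 12–7.
Zeta vs Lambda: Lambda, 12–7.
Zeta vs Beta: Zeta, 11–8.
Zeta–Tau: Zeta 11–8.
Zeta beats Eta, Beta, Tau; loses to Gamma, Lambda — 3 pairwise wins.

3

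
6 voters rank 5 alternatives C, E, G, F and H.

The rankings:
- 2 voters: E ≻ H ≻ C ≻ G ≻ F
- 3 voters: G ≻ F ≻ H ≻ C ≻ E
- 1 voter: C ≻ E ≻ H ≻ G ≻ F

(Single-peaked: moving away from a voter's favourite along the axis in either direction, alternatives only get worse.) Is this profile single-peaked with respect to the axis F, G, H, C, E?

no

Axis positions: F=1, G=2, H=3, C=4, E=5.
Ballot type 1: ranking walks positions 5-3-4-2-1; H is ranked above C even though C lies between H and the peak E on the axis — preferences dip and rise again. Not single-peaked.
Ballot type 2 (peak G at position 2): ranking walks positions 2-1-3-4-5, expanding outward from the peak — single-peaked.
Ballot type 3 (peak C at position 4): ranking walks positions 4-5-3-2-1, expanding outward from the peak — single-peaked.
Ballot type 1 violates single-peakedness, so the profile is not single-peaked on this axis.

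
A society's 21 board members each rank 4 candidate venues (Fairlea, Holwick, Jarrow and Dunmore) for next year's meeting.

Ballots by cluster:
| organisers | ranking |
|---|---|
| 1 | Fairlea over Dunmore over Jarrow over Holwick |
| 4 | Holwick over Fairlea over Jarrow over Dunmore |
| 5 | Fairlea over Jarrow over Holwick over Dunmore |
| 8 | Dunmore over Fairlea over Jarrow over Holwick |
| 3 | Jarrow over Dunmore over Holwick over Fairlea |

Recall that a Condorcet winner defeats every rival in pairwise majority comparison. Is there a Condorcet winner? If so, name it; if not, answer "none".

none

Check each pair by majority over 21 ballots:
Fairlea vs Holwick: Fairlea preferred on 1+5+8 = 14 ballots; Fairlea wins 14–7.
Fairlea vs Jarrow: 1+4+5+8 = 18 for Fairlea, 3 for Jarrow — Fairlea by 18–3.
Fairlea vs Dunmore: Fairlea is ranked higher on 1+4+5 = 10 ballots, Dunmore on 11. Dunmore wins 11–10.
Holwick vs Jarrow: Holwick preferred on 4 ballots; Jarrow wins 17–4.
Holwick vs Dunmore: Holwick preferred on 4+5 = 9 ballots; Dunmore wins 12–9.
Jarrow vs Dunmore: 4+5+3 = 12 for Jarrow, 9 for Dunmore — Jarrow by 12–9.
Every city loses at least once (Fairlea loses to Dunmore; Holwick loses to Fairlea; Jarrow loses to Fairlea; Dunmore loses to Jarrow). The majority relation contains the cycle Fairlea > Jarrow > Dunmore > Fairlea, so there is no Condorcet winner.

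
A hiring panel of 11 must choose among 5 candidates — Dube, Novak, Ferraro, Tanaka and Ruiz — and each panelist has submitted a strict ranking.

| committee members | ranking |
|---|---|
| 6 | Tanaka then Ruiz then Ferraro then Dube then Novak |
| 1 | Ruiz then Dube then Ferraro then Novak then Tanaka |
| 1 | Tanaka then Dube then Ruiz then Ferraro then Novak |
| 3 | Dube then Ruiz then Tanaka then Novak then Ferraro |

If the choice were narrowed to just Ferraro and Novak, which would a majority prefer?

Ferraro

Ballots ranking Ferraro above Novak: 6 + 1 + 1 = 8.
Ballots ranking Novak above Ferraro: 11 − 8 = 3.
Ferraro wins the head-to-head 8–3.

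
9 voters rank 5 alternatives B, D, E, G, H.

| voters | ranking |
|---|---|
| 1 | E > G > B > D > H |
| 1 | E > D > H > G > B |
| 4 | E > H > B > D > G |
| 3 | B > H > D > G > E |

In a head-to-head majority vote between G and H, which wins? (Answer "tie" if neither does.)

H

Ballots ranking G above H: 1.
Ballots ranking H above G: 9 − 1 = 8.
H wins the head-to-head 8–1.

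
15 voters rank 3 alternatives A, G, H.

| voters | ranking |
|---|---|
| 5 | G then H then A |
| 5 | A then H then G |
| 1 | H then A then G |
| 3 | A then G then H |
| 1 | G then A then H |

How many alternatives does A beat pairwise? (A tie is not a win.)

2

A against each rival (15 voters):
A vs G: A preferred on 5+1+3 = 9 ballots; A wins 9–6.
A vs H: 5+3+1 = 9 for A, 6 for H — A by 9–6.
A beats G, H — 2 pairwise wins.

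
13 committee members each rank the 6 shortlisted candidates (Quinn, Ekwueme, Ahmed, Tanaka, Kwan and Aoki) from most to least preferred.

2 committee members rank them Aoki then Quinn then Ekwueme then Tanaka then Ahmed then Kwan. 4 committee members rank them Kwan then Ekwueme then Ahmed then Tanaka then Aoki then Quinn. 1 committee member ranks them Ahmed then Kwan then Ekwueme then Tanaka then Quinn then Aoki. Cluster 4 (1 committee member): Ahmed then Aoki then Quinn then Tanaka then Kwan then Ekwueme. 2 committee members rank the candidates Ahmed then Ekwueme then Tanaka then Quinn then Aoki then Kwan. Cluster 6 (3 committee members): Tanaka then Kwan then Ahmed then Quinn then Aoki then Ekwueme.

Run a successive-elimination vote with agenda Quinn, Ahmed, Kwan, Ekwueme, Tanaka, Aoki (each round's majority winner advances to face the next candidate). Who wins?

Tanaka

Round 1: Quinn vs Ahmed — 2–11, Ahmed advances.
Round 2: Ahmed vs Kwan — 6–7, Kwan advances.
Round 3: Kwan vs Ekwueme — 9–4, Kwan advances.
Round 4: Kwan vs Tanaka — 5–8, Tanaka advances.
Round 5: Tanaka vs Aoki — 10–3, Tanaka advances.
The agenda winner is Tanaka.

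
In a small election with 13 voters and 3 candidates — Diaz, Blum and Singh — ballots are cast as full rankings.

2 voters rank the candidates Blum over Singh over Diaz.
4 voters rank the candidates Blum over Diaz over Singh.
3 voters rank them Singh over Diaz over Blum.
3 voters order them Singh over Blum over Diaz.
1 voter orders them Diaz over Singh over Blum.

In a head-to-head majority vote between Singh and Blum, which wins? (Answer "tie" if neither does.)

Singh

Ballots ranking Singh above Blum: 3 + 3 + 1 = 7.
Ballots ranking Blum above Singh: 13 − 7 = 6.
Singh wins the head-to-head 7–6.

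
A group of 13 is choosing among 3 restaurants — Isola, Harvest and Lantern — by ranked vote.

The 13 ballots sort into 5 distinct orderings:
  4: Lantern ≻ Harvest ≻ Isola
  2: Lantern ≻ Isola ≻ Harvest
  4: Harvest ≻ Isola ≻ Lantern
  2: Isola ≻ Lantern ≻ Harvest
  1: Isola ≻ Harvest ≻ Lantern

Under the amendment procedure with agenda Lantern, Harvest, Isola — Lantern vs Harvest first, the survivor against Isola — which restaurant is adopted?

Round 1: Lantern vs Harvest — 8–5, Lantern advances.
Round 2: Lantern vs Isola — 6–7, Isola advances.
The agenda winner is Isola.

Isola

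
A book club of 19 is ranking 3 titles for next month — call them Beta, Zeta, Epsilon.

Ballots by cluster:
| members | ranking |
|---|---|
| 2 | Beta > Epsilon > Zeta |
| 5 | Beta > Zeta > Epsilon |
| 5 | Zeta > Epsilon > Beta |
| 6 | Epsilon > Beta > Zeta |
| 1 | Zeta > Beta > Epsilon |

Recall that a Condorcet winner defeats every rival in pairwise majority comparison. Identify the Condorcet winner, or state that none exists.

none

Head-to-head results (19 members):
Beta vs Zeta: 13 to 6, Beta.
Beta vs Epsilon: 8 to 11, Epsilon.
Zeta vs Epsilon: Zeta is ranked higher on 5+5+1 = 11 ballots, Epsilon on 8. Zeta wins 11–8.
Each book drops at least one matchup (Beta loses to Epsilon; Zeta loses to Beta; Epsilon loses to Zeta); the cycle Beta > Zeta > Epsilon > Beta rules out a Condorcet winner.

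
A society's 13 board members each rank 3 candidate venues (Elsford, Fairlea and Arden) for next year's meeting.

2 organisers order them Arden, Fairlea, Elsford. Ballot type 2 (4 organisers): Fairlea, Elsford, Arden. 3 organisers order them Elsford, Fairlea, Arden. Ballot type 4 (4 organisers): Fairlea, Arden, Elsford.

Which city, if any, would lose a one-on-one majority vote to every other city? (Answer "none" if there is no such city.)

Arden

Pairwise majorities:
Elsford vs Fairlea: Fairlea wins 10–3.
Elsford vs Arden: Elsford, 7–6.
Fairlea vs Arden: Fairlea is ranked higher on 4+3+4 = 11 ballots, Arden on 2. Fairlea wins 11–2.
Arden loses to every other city — it is the Condorcet loser.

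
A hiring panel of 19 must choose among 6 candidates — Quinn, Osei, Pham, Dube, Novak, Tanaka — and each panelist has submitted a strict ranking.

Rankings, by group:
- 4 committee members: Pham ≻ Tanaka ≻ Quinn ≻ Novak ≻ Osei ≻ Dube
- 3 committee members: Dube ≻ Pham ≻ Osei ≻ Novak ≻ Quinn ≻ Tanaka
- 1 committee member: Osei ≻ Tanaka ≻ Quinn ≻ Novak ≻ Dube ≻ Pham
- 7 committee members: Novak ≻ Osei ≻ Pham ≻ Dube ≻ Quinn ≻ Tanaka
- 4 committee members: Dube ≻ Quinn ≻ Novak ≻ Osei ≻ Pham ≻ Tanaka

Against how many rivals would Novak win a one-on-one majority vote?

Novak against each rival (19 committee members):
Novak–Quinn: Novak 10–9.
Novak vs Osei: 4+7+4 = 15 for Novak, 4 for Osei — Novak by 15–4.
Novak vs Pham: Novak is ranked higher on 1+7+4 = 12 ballots, Pham on 7. Novak wins 12–7.
Novak vs Dube: Novak wins 12–7.
Novak vs Tanaka: Novak preferred on 3+7+4 = 14 ballots; Novak wins 14–5.
Novak beats Quinn, Osei, Pham, Dube, Tanaka — 5 pairwise wins.

5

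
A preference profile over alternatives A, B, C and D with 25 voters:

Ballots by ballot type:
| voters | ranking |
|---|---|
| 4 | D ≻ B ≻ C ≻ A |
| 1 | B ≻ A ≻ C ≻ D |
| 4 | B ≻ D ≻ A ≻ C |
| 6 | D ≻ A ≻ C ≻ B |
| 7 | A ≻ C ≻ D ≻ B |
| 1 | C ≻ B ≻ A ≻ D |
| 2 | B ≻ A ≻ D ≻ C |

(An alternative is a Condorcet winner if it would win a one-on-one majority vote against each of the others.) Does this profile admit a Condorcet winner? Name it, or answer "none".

D

Head-to-head results (25 voters):
A–B: A 13–12.
A–C: A 20–5.
A vs D: D wins 14–11.
B–C: C 14–11.
B vs D: D wins 17–8.
C vs D: D wins 16–9.
D beats each of A, B, C — D is the Condorcet winner.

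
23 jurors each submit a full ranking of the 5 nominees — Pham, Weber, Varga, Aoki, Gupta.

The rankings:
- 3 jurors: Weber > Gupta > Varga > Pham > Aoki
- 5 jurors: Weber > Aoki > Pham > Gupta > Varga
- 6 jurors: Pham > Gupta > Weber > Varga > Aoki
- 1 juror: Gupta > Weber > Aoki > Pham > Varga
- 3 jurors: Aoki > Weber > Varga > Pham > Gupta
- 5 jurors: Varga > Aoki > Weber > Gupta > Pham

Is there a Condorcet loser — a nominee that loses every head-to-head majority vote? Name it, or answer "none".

Head-to-head results (23 jurors):
Pham–Weber: Weber 17–6.
Pham vs Varga: Pham wins 12–11.
Pham vs Aoki: Pham is ranked higher on 3+6 = 9 ballots, Aoki on 14. Aoki wins 14–9.
Pham vs Gupta: Pham wins 14–9.
Weber vs Varga: 18 to 5, Weber.
Weber vs Aoki: Weber is ranked higher on 3+5+6+1 = 15 ballots, Aoki on 8. Weber wins 15–8.
Weber vs Gupta: Weber wins 16–7.
Varga–Aoki: Varga 14–9.
Varga–Gupta: Gupta 15–8.
Aoki vs Gupta: Aoki is ranked higher on 5+3+5 = 13 ballots, Gupta on 10. Aoki wins 13–10.
Every nominee wins at least one matchup (Pham beats Varga; Weber beats Pham; Varga beats Aoki; Aoki beats Pham; Gupta beats Varga), so there is no Condorcet loser.

none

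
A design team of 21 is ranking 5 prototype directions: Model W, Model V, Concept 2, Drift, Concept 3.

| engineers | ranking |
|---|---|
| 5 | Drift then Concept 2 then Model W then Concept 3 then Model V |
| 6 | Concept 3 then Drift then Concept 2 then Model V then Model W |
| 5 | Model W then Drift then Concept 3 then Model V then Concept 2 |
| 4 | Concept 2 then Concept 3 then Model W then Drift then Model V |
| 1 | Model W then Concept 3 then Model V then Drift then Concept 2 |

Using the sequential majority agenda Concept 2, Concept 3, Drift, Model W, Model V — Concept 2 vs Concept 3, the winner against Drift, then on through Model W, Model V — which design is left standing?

Model W

Round 1: Concept 2 vs Concept 3 — 9–12, Concept 3 advances.
Round 2: Concept 3 vs Drift — 11–10, Concept 3 advances.
Round 3: Concept 3 vs Model W — 10–11, Model W advances.
Round 4: Model W vs Model V — 15–6, Model W advances.
The agenda winner is Model W.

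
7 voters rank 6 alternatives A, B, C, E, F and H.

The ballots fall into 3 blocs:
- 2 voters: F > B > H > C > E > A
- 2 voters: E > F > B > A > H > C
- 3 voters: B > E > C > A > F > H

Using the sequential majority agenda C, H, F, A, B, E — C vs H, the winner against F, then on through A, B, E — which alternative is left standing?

Round 1: C vs H — 3–4, H advances.
Round 2: H vs F — 0–7, F advances.
Round 3: F vs A — 4–3, F advances.
Round 4: F vs B — 4–3, F advances.
Round 5: F vs E — 2–5, E advances.
E survives the agenda.

E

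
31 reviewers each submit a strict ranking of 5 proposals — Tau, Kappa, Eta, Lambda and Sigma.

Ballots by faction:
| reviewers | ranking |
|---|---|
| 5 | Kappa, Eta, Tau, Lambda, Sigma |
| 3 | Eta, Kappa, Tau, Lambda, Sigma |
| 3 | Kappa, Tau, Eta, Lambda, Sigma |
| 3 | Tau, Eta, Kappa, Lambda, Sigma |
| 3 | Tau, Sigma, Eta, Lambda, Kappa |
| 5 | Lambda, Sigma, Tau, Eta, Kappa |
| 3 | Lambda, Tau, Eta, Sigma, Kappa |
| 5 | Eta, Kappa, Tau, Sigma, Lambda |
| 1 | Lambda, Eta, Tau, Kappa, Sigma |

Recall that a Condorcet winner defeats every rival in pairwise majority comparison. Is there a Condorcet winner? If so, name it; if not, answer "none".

Check each pair by majority over 31 ballots:
Tau vs Kappa: Tau is ranked higher on 3+3+5+3+1 = 15 ballots, Kappa on 16. Kappa wins 16–15.
Tau vs Eta: Tau is ranked higher on 3+3+3+5+3 = 17 ballots, Eta on 14. Tau wins 17–14.
Tau vs Lambda: 5+3+3+3+3+5 = 22 for Tau, 9 for Lambda — Tau by 22–9.
Tau vs Sigma: 26 for Tau, 5 for Sigma — Tau by 26–5.
Kappa vs Eta: Kappa is ranked higher on 5+3 = 8 ballots, Eta on 23. Eta wins 23–8.
Kappa vs Lambda: 19 to 12, Kappa.
Kappa vs Sigma: Kappa is ranked higher on 5+3+3+3+5+1 = 20 ballots, Sigma on 11. Kappa wins 20–11.
Eta vs Lambda: 22 to 9, Eta.
Eta vs Sigma: 23 to 8, Eta.
Lambda vs Sigma: 23 for Lambda, 8 for Sigma — Lambda by 23–8.
No project is unbeaten: Tau loses to Kappa; Kappa loses to Eta; Eta loses to Tau; Lambda loses to Tau; Sigma loses to Tau. In particular Tau > Eta > Kappa > Tau is a majority cycle — no Condorcet winner exists.

none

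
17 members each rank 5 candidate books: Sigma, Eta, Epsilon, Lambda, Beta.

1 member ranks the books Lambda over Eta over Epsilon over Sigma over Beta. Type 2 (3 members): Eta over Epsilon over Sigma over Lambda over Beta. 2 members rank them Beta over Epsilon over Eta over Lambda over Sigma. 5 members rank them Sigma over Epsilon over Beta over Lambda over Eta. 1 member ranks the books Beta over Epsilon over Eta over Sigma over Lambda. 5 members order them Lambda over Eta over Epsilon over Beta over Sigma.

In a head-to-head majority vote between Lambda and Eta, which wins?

Lambda

Ballots ranking Lambda above Eta: 1 + 5 + 5 = 11.
Ballots ranking Eta above Lambda: 17 − 11 = 6.
Lambda wins the head-to-head 11–6.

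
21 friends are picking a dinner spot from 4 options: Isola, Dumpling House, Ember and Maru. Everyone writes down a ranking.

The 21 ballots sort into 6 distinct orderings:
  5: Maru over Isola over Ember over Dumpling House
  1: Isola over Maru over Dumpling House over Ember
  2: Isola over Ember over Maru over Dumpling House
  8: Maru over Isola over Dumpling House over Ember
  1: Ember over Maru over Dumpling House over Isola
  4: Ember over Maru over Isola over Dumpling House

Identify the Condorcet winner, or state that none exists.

Pairwise majorities:
Isola vs Dumpling House: 20 to 1, Isola.
Isola vs Ember: Isola wins 16–5.
Isola vs Maru: 1+2 = 3 for Isola, 18 for Maru — Maru by 18–3.
Dumpling House vs Ember: Ember wins 12–9.
Dumpling House vs Maru: 0 to 21, Maru.
Ember vs Maru: Maru wins 14–7.
Maru defeats every rival head-to-head and is the Condorcet winner.

Maru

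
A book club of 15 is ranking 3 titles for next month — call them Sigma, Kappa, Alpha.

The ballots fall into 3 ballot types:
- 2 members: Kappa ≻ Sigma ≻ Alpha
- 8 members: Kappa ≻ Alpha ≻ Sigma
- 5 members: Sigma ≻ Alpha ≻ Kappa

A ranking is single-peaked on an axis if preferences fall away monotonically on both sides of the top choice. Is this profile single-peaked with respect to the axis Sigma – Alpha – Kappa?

no

Axis positions: Sigma=1, Alpha=2, Kappa=3.
Ballot type 1: ranking walks positions 3-1-2; Sigma is ranked above Alpha even though Alpha lies between Sigma and the peak Kappa on the axis — preferences dip and rise again. Not single-peaked.
Ballot type 2 (peak Kappa at position 3): ranking walks positions 3-2-1, expanding outward from the peak — single-peaked.
Ballot type 3 (peak Sigma at position 1): ranking walks positions 1-2-3, expanding outward from the peak — single-peaked.
Ballot type 1 violates single-peakedness, so the profile is not single-peaked on this axis.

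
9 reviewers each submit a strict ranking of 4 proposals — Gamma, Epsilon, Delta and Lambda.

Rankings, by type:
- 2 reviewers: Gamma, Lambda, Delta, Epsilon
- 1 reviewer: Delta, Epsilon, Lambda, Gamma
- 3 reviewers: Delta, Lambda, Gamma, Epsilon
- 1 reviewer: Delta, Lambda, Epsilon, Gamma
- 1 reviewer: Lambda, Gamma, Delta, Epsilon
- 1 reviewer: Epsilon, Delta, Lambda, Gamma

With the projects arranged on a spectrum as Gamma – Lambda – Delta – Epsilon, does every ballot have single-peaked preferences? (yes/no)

yes

Axis positions: Gamma=1, Lambda=2, Delta=3, Epsilon=4.
Type 1 (peak Gamma at position 1): ranking walks positions 1-2-3-4, expanding outward from the peak — single-peaked.
Type 2 (peak Delta at position 3): ranking walks positions 3-4-2-1, expanding outward from the peak — single-peaked.
Type 3 (peak Delta at position 3): ranking walks positions 3-2-1-4, expanding outward from the peak — single-peaked.
Type 4 (peak Delta at position 3): ranking walks positions 3-2-4-1, expanding outward from the peak — single-peaked.
Type 5 (peak Lambda at position 2): ranking walks positions 2-1-3-4, expanding outward from the peak — single-peaked.
Type 6 (peak Epsilon at position 4): ranking walks positions 4-3-2-1, expanding outward from the peak — single-peaked.
Every ranking is single-peaked on this axis.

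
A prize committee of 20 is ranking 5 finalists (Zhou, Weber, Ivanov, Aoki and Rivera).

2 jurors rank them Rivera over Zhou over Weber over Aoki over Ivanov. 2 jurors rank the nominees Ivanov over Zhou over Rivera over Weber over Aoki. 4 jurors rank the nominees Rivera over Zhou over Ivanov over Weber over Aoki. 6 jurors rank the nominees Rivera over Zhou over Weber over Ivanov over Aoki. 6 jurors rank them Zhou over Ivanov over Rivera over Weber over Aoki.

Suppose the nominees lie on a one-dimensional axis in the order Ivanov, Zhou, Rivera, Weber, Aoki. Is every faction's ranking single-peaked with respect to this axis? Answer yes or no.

yes

Axis positions: Ivanov=1, Zhou=2, Rivera=3, Weber=4, Aoki=5.
Faction 1 (peak Rivera at position 3): ranking walks positions 3-2-4-5-1, expanding outward from the peak — single-peaked.
Faction 2 (peak Ivanov at position 1): ranking walks positions 1-2-3-4-5, expanding outward from the peak — single-peaked.
Faction 3 (peak Rivera at position 3): ranking walks positions 3-2-1-4-5, expanding outward from the peak — single-peaked.
Faction 4 (peak Rivera at position 3): ranking walks positions 3-2-4-1-5, expanding outward from the peak — single-peaked.
Faction 5 (peak Zhou at position 2): ranking walks positions 2-1-3-4-5, expanding outward from the peak — single-peaked.
Every ranking is single-peaked on this axis.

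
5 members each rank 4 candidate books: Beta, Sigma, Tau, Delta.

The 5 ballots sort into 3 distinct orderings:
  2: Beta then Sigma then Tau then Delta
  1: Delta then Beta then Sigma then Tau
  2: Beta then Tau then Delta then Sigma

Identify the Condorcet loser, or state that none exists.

Pairwise majorities:
Beta vs Sigma: 2+1+2 = 5 for Beta, 0 for Sigma — Beta by 5–0.
Beta vs Tau: Beta wins 5–0.
Beta vs Delta: 4 to 1, Beta.
Sigma vs Tau: Sigma preferred on 2+1 = 3 ballots; Sigma wins 3–2.
Sigma vs Delta: Delta wins 3–2.
Tau–Delta: Tau 4–1.
Every book wins at least one matchup (Beta beats Sigma; Sigma beats Tau; Tau beats Delta; Delta beats Sigma), so there is no Condorcet loser.

none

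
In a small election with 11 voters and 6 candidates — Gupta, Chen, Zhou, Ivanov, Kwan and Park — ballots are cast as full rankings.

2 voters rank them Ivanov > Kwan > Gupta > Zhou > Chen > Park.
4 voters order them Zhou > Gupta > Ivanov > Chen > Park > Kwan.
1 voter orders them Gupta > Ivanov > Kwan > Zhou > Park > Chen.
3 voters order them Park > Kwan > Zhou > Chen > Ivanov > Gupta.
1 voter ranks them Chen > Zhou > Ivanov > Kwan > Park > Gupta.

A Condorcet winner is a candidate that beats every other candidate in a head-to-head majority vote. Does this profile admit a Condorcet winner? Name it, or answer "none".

Check each pair by majority over 11 ballots:
Gupta–Chen: Gupta 7–4.
Gupta vs Zhou: Zhou, 8–3.
Gupta–Ivanov: Ivanov 6–5.
Gupta–Kwan: Kwan 6–5.
Gupta vs Park: Gupta, 7–4.
Chen vs Zhou: Zhou, 10–1.
Chen–Ivanov: Ivanov 7–4.
Chen–Kwan: Kwan 6–5.
Chen–Park: Chen 7–4.
Zhou vs Ivanov: Zhou, 8–3.
Zhou vs Kwan: Kwan wins 6–5.
Zhou vs Park: Zhou wins 8–3.
Ivanov–Kwan: Ivanov 8–3.
Ivanov vs Park: Ivanov wins 8–3.
Kwan vs Park: Park, 7–4.
Every candidate loses at least once (Gupta loses to Zhou; Chen loses to Gupta; Zhou loses to Kwan; Ivanov loses to Zhou; Kwan loses to Ivanov; Park loses to Gupta). The majority relation contains the cycle Gupta → Park → Kwan → Gupta, so there is no Condorcet winner.

none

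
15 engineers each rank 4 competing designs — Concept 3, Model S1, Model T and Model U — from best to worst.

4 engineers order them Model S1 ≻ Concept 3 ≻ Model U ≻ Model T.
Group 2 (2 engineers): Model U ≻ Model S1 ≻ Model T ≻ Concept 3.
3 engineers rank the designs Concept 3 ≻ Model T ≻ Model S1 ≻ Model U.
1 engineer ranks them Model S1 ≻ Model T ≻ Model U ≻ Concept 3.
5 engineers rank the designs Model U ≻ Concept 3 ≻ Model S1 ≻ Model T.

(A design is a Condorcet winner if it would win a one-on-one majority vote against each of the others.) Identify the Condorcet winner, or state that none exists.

none

Check each pair by majority over 15 ballots:
Concept 3–Model S1: Concept 3 8–7.
Concept 3 vs Model T: Concept 3, 12–3.
Concept 3–Model U: Model U 8–7.
Model S1 vs Model T: Model S1, 12–3.
Model S1 vs Model U: Model S1, 8–7.
Model T–Model U: Model U 11–4.
Each design drops at least one matchup (Concept 3 loses to Model U; Model S1 loses to Concept 3; Model T loses to Concept 3; Model U loses to Model S1); the cycle Concept 3 beats Model S1 beats Model U beats Concept 3 rules out a Condorcet winner.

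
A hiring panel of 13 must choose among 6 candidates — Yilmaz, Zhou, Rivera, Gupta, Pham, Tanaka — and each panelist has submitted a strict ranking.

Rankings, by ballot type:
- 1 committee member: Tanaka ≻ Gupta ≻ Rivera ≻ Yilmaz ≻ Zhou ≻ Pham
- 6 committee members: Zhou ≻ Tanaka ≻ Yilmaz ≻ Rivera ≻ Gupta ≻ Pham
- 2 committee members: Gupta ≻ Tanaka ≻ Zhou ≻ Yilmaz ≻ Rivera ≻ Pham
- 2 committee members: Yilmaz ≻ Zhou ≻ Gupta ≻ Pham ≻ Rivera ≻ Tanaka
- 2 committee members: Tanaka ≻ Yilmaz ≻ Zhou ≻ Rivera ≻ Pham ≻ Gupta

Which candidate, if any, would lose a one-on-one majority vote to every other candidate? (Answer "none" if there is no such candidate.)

Head-to-head results (13 committee members):
Yilmaz vs Zhou: Zhou, 8–5.
Yilmaz vs Rivera: Yilmaz preferred on 6+2+2+2 = 12 ballots; Yilmaz wins 12–1.
Yilmaz vs Gupta: Yilmaz wins 10–3.
Yilmaz vs Pham: Yilmaz, 13–0.
Yilmaz vs Tanaka: Yilmaz preferred on 2 ballots; Tanaka wins 11–2.
Zhou vs Rivera: Zhou preferred on 6+2+2+2 = 12 ballots; Zhou wins 12–1.
Zhou vs Gupta: Zhou, 10–3.
Zhou vs Pham: Zhou wins 13–0.
Zhou vs Tanaka: Zhou wins 8–5.
Rivera vs Gupta: 6+2 = 8 for Rivera, 5 for Gupta — Rivera by 8–5.
Rivera vs Pham: Rivera is ranked higher on 1+6+2+2 = 11 ballots, Pham on 2. Rivera wins 11–2.
Rivera vs Tanaka: 2 for Rivera, 11 for Tanaka — Tanaka by 11–2.
Gupta vs Pham: 11 to 2, Gupta.
Gupta vs Tanaka: 2+2 = 4 for Gupta, 9 for Tanaka — Tanaka by 9–4.
Pham vs Tanaka: 2 for Pham, 11 for Tanaka — Tanaka by 11–2.
Only Pham has no wins; Pham is the Condorcet loser.

Pham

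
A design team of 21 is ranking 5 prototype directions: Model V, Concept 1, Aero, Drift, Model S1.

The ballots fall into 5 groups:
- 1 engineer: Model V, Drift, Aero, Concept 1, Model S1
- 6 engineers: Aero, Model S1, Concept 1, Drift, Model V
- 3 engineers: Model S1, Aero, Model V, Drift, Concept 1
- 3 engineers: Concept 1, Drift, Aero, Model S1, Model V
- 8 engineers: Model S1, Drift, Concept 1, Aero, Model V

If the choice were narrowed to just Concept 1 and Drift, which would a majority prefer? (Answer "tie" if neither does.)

Ballots ranking Concept 1 above Drift: 6 + 3 = 9.
Ballots ranking Drift above Concept 1: 21 − 9 = 12.
Drift wins the head-to-head 12–9.

Drift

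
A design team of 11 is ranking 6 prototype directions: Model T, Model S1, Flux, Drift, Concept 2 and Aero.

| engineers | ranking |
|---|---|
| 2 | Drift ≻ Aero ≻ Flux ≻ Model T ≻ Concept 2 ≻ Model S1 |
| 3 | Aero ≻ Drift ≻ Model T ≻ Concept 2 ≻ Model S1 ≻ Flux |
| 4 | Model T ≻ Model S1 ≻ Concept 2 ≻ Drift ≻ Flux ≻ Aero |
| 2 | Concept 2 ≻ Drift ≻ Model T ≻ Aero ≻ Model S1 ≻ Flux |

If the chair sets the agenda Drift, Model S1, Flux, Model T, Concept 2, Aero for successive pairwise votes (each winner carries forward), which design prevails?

Round 1: Drift vs Model S1 — 7–4, Drift advances.
Round 2: Drift vs Flux — 11–0, Drift advances.
Round 3: Drift vs Model T — 7–4, Drift advances.
Round 4: Drift vs Concept 2 — 5–6, Concept 2 advances.
Round 5: Concept 2 vs Aero — 6–5, Concept 2 advances.
The agenda winner is Concept 2.

Concept 2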